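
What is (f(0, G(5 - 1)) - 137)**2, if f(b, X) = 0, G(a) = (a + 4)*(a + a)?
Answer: 18769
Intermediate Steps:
G(a) = 2*a*(4 + a) (G(a) = (4 + a)*(2*a) = 2*a*(4 + a))
(f(0, G(5 - 1)) - 137)**2 = (0 - 137)**2 = (-137)**2 = 18769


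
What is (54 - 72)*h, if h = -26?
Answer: 468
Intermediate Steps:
(54 - 72)*h = (54 - 72)*(-26) = -18*(-26) = 468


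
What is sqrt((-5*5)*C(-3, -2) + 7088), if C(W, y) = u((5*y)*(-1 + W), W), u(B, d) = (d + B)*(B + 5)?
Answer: I*sqrt(34537) ≈ 185.84*I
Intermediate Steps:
u(B, d) = (5 + B)*(B + d) (u(B, d) = (B + d)*(5 + B) = (5 + B)*(B + d))
C(W, y) = 5*W + 25*y*(-1 + W) + 25*y**2*(-1 + W)**2 + 5*W*y*(-1 + W) (C(W, y) = ((5*y)*(-1 + W))**2 + 5*((5*y)*(-1 + W)) + 5*W + ((5*y)*(-1 + W))*W = (5*y*(-1 + W))**2 + 5*(5*y*(-1 + W)) + 5*W + (5*y*(-1 + W))*W = 25*y**2*(-1 + W)**2 + 25*y*(-1 + W) + 5*W + 5*W*y*(-1 + W) = 5*W + 25*y*(-1 + W) + 25*y**2*(-1 + W)**2 + 5*W*y*(-1 + W))
sqrt((-5*5)*C(-3, -2) + 7088) = sqrt((-5*5)*(5*(-3) + 25*(-2)*(-1 - 3) + 25*(-2)**2*(-1 - 3)**2 + 5*(-3)*(-2)*(-1 - 3)) + 7088) = sqrt(-25*(-15 + 25*(-2)*(-4) + 25*4*(-4)**2 + 5*(-3)*(-2)*(-4)) + 7088) = sqrt(-25*(-15 + 200 + 25*4*16 - 120) + 7088) = sqrt(-25*(-15 + 200 + 1600 - 120) + 7088) = sqrt(-25*1665 + 7088) = sqrt(-41625 + 7088) = sqrt(-34537) = I*sqrt(34537)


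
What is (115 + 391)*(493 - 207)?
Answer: 144716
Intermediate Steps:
(115 + 391)*(493 - 207) = 506*286 = 144716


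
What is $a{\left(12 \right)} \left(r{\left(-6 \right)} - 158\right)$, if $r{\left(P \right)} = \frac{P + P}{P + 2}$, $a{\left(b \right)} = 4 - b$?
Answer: $1240$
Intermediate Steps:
$r{\left(P \right)} = \frac{2 P}{2 + P}$
$a{\left(12 \right)} \left(r{\left(-6 \right)} - 158\right) = \left(4 - 12\right) \left(2 \left(-6\right) \frac{1}{2 - 6} - 158\right) = \left(4 - 12\right) \left(2 \left(-6\right) \frac{1}{-4} - 158\right) = - 8 \left(2 \left(-6\right) \left(- \frac{1}{4}\right) - 158\right) = - 8 \left(3 - 158\right) = \left(-8\right) \left(-155\right) = 1240$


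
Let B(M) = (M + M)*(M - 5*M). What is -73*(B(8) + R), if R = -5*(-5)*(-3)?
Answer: 42851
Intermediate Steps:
B(M) = -8*M² (B(M) = (2*M)*(-4*M) = -8*M²)
R = -75 (R = 25*(-3) = -75)
-73*(B(8) + R) = -73*(-8*8² - 75) = -73*(-8*64 - 75) = -73*(-512 - 75) = -73*(-587) = 42851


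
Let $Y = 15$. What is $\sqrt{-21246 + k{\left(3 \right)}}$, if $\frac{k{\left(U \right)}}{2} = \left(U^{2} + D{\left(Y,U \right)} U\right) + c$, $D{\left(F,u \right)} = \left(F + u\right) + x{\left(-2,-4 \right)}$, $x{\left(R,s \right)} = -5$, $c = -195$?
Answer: $2 i \sqrt{5385} \approx 146.77 i$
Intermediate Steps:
$D{\left(F,u \right)} = -5 + F + u$ ($D{\left(F,u \right)} = \left(F + u\right) - 5 = -5 + F + u$)
$k{\left(U \right)} = -390 + 2 U^{2} + 2 U \left(10 + U\right)$ ($k{\left(U \right)} = 2 \left(\left(U^{2} + \left(-5 + 15 + U\right) U\right) - 195\right) = 2 \left(\left(U^{2} + \left(10 + U\right) U\right) - 195\right) = 2 \left(\left(U^{2} + U \left(10 + U\right)\right) - 195\right) = 2 \left(-195 + U^{2} + U \left(10 + U\right)\right) = -390 + 2 U^{2} + 2 U \left(10 + U\right)$)
$\sqrt{-21246 + k{\left(3 \right)}} = \sqrt{-21246 + \left(-390 + 4 \cdot 3^{2} + 20 \cdot 3\right)} = \sqrt{-21246 + \left(-390 + 4 \cdot 9 + 60\right)} = \sqrt{-21246 + \left(-390 + 36 + 60\right)} = \sqrt{-21246 - 294} = \sqrt{-21540} = 2 i \sqrt{5385}$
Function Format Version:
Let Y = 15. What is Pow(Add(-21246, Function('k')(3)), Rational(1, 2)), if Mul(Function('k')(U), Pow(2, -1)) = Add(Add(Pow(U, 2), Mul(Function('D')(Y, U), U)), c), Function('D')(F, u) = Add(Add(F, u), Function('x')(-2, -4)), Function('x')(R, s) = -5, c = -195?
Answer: Mul(2, I, Pow(5385, Rational(1, 2))) ≈ Mul(146.77, I)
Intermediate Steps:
Function('D')(F, u) = Add(-5, F, u) (Function('D')(F, u) = Add(Add(F, u), -5) = Add(-5, F, u))
Function('k')(U) = Add(-390, Mul(2, Pow(U, 2)), Mul(2, U, Add(10, U))) (Function('k')(U) = Mul(2, Add(Add(Pow(U, 2), Mul(Add(-5, 15, U), U)), -195)) = Mul(2, Add(Add(Pow(U, 2), Mul(Add(10, U), U)), -195)) = Mul(2, Add(Add(Pow(U, 2), Mul(U, Add(10, U))), -195)) = Mul(2, Add(-195, Pow(U, 2), Mul(U, Add(10, U)))) = Add(-390, Mul(2, Pow(U, 2)), Mul(2, U, Add(10, U))))
Pow(Add(-21246, Function('k')(3)), Rational(1, 2)) = Pow(Add(-21246, Add(-390, Mul(4, Pow(3, 2)), Mul(20, 3))), Rational(1, 2)) = Pow(Add(-21246, Add(-390, Mul(4, 9), 60)), Rational(1, 2)) = Pow(Add(-21246, Add(-390, 36, 60)), Rational(1, 2)) = Pow(Add(-21246, -294), Rational(1, 2)) = Pow(-21540, Rational(1, 2)) = Mul(2, I, Pow(5385, Rational(1, 2)))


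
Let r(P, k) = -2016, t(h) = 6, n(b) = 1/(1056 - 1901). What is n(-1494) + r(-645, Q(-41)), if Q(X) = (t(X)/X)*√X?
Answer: -1703521/845 ≈ -2016.0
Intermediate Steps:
n(b) = -1/845 (n(b) = 1/(-845) = -1/845)
Q(X) = 6/√X (Q(X) = (6/X)*√X = 6/√X)
n(-1494) + r(-645, Q(-41)) = -1/845 - 2016 = -1703521/845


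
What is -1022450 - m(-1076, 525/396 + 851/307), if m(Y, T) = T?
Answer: -41433929857/40524 ≈ -1.0225e+6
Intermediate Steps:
-1022450 - m(-1076, 525/396 + 851/307) = -1022450 - (525/396 + 851/307) = -1022450 - (525*(1/396) + 851*(1/307)) = -1022450 - (175/132 + 851/307) = -1022450 - 1*166057/40524 = -1022450 - 166057/40524 = -41433929857/40524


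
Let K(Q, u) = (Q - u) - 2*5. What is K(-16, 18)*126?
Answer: -5544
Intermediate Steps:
K(Q, u) = -10 + Q - u (K(Q, u) = (Q - u) - 10 = -10 + Q - u)
K(-16, 18)*126 = (-10 - 16 - 1*18)*126 = (-10 - 16 - 18)*126 = -44*126 = -5544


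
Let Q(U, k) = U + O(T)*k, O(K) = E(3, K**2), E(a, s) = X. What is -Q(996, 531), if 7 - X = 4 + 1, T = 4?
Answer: -2058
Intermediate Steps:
X = 2 (X = 7 - (4 + 1) = 7 - 1*5 = 7 - 5 = 2)
E(a, s) = 2
O(K) = 2
Q(U, k) = U + 2*k
-Q(996, 531) = -(996 + 2*531) = -(996 + 1062) = -1*2058 = -2058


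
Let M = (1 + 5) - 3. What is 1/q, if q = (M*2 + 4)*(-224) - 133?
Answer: -1/2373 ≈ -0.00042141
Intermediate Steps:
M = 3 (M = 6 - 3 = 3)
q = -2373 (q = (3*2 + 4)*(-224) - 133 = (6 + 4)*(-224) - 133 = 10*(-224) - 133 = -2240 - 133 = -2373)
1/q = 1/(-2373) = -1/2373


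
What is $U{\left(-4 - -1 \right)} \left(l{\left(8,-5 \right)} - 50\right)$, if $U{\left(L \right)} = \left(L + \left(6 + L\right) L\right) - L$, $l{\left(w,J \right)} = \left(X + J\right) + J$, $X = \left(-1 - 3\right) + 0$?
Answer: $576$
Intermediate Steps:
$X = -4$ ($X = -4 + 0 = -4$)
$l{\left(w,J \right)} = -4 + 2 J$ ($l{\left(w,J \right)} = \left(-4 + J\right) + J = -4 + 2 J$)
$U{\left(L \right)} = L \left(6 + L\right)$ ($U{\left(L \right)} = \left(L + L \left(6 + L\right)\right) - L = L \left(6 + L\right)$)
$U{\left(-4 - -1 \right)} \left(l{\left(8,-5 \right)} - 50\right) = \left(-4 - -1\right) \left(6 - 3\right) \left(\left(-4 + 2 \left(-5\right)\right) - 50\right) = \left(-4 + 1\right) \left(6 + \left(-4 + 1\right)\right) \left(\left(-4 - 10\right) - 50\right) = - 3 \left(6 - 3\right) \left(-14 - 50\right) = \left(-3\right) 3 \left(-64\right) = \left(-9\right) \left(-64\right) = 576$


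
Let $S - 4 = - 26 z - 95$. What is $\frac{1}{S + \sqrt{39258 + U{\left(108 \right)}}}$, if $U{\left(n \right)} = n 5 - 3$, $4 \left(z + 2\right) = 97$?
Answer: $- \frac{2678}{1633741} - \frac{4 \sqrt{39795}}{1633741} \approx -0.0021276$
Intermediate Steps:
$z = \frac{89}{4}$ ($z = -2 + \frac{1}{4} \cdot 97 = -2 + \frac{97}{4} = \frac{89}{4} \approx 22.25$)
$U{\left(n \right)} = -3 + 5 n$ ($U{\left(n \right)} = 5 n - 3 = -3 + 5 n$)
$S = - \frac{1339}{2}$ ($S = 4 - \frac{1347}{2} = - \frac{1339}{2} \approx -669.5$)
$\frac{1}{S + \sqrt{39258 + U{\left(108 \right)}}} = \frac{1}{- \frac{1339}{2} + \sqrt{39258 + \left(-3 + 5 \cdot 108\right)}} = \frac{1}{- \frac{1339}{2} + \sqrt{39258 + \left(-3 + 540\right)}} = \frac{1}{- \frac{1339}{2} + \sqrt{39258 + 537}} = \frac{1}{- \frac{1339}{2} + \sqrt{39795}}$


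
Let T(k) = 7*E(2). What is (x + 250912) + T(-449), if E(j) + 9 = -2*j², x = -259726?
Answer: -8933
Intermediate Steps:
E(j) = -9 - 2*j²
T(k) = -119 (T(k) = 7*(-9 - 2*2²) = 7*(-9 - 2*4) = 7*(-9 - 8) = 7*(-17) = -119)
(x + 250912) + T(-449) = (-259726 + 250912) - 119 = -8814 - 119 = -8933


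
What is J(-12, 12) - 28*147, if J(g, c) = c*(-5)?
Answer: -4176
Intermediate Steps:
J(g, c) = -5*c
J(-12, 12) - 28*147 = -5*12 - 28*147 = -60 - 4116 = -4176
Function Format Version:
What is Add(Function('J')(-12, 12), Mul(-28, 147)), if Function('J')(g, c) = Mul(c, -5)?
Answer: -4176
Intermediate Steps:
Function('J')(g, c) = Mul(-5, c)
Add(Function('J')(-12, 12), Mul(-28, 147)) = Add(Mul(-5, 12), Mul(-28, 147)) = Add(-60, -4116) = -4176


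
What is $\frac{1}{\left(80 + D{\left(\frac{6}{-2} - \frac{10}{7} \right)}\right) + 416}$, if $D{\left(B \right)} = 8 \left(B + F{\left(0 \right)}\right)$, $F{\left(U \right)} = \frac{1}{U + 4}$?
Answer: $\frac{7}{3238} \approx 0.0021618$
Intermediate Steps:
$F{\left(U \right)} = \frac{1}{4 + U}$
$D{\left(B \right)} = 2 + 8 B$ ($D{\left(B \right)} = 8 \left(B + \frac{1}{4 + 0}\right) = 8 \left(B + \frac{1}{4}\right) = 8 \left(\frac{1}{4} + B\right) = 2 + 8 B$)
$\frac{1}{\left(80 + D{\left(\frac{6}{-2} - \frac{10}{7} \right)}\right) + 416} = \frac{1}{\left(80 + \left(2 + 8 \left(\frac{6}{-2} - \frac{10}{7}\right)\right)\right) + 416} = \frac{1}{\left(80 + \left(2 + 8 \left(6 \left(- \frac{1}{2}\right) - \frac{10}{7}\right)\right)\right) + 416} = \frac{1}{\left(80 + \left(2 + 8 \left(-3 - \frac{10}{7}\right)\right)\right) + 416} = \frac{1}{\left(80 + \left(2 + 8 \left(- \frac{31}{7}\right)\right)\right) + 416} = \frac{1}{\left(80 + \left(2 - \frac{248}{7}\right)\right) + 416} = \frac{1}{\left(80 - \frac{234}{7}\right) + 416} = \frac{1}{\frac{326}{7} + 416} = \frac{1}{\frac{3238}{7}} = \frac{7}{3238}$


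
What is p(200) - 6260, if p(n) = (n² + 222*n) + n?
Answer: 78340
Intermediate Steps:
p(n) = n² + 223*n
p(200) - 6260 = 200*(223 + 200) - 6260 = 200*423 - 6260 = 84600 - 6260 = 78340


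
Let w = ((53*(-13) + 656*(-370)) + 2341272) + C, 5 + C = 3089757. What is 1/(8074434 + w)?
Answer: 1/13262049 ≈ 7.5403e-8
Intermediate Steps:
C = 3089752 (C = -5 + 3089757 = 3089752)
w = 5187615 (w = ((53*(-13) + 656*(-370)) + 2341272) + 3089752 = ((-689 - 242720) + 2341272) + 3089752 = (-243409 + 2341272) + 3089752 = 2097863 + 3089752 = 5187615)
1/(8074434 + w) = 1/(8074434 + 5187615) = 1/13262049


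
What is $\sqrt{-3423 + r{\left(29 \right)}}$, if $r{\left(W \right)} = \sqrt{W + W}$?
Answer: $\sqrt{-3423 + \sqrt{58}} \approx 58.441 i$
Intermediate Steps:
$r{\left(W \right)} = \sqrt{2} \sqrt{W}$ ($r{\left(W \right)} = \sqrt{2 W} = \sqrt{2} \sqrt{W}$)
$\sqrt{-3423 + r{\left(29 \right)}} = \sqrt{-3423 + \sqrt{2} \sqrt{29}} = \sqrt{-3423 + \sqrt{58}}$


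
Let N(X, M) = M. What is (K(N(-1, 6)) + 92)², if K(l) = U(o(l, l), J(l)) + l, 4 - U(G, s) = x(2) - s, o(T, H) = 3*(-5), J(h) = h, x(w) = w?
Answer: 11236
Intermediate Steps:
o(T, H) = -15
U(G, s) = 2 + s (U(G, s) = 4 - (2 - s) = 4 + (-2 + s) = 2 + s)
K(l) = 2 + 2*l (K(l) = (2 + l) + l = 2 + 2*l)
(K(N(-1, 6)) + 92)² = ((2 + 2*6) + 92)² = ((2 + 12) + 92)² = (14 + 92)² = 106² = 11236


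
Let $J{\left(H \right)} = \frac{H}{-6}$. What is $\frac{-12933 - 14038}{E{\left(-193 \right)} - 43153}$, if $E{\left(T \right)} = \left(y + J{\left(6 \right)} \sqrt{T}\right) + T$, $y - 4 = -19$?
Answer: $\frac{1169489531}{1880176514} - \frac{26971 i \sqrt{193}}{1880176514} \approx 0.62201 - 0.00019929 i$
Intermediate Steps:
$y = -15$ ($y = 4 - 19 = -15$)
$J{\left(H \right)} = - \frac{H}{6}$ ($J{\left(H \right)} = H \left(- \frac{1}{6}\right) = - \frac{H}{6}$)
$E{\left(T \right)} = -15 + T - \sqrt{T}$ ($E{\left(T \right)} = \left(-15 + \left(- \frac{1}{6}\right) 6 \sqrt{T}\right) + T = \left(-15 - \sqrt{T}\right) + T = -15 + T - \sqrt{T}$)
$\frac{-12933 - 14038}{E{\left(-193 \right)} - 43153} = \frac{-12933 - 14038}{\left(-15 - 193 - \sqrt{-193}\right) - 43153} = - \frac{26971}{\left(-15 - 193 - i \sqrt{193}\right) - 43153} = - \frac{26971}{\left(-208 - i \sqrt{193}\right) - 43153} = - \frac{26971}{-43361 - i \sqrt{193}}$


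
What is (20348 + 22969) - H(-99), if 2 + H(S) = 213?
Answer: 43106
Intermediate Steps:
H(S) = 211 (H(S) = -2 + 213 = 211)
(20348 + 22969) - H(-99) = (20348 + 22969) - 1*211 = 43317 - 211 = 43106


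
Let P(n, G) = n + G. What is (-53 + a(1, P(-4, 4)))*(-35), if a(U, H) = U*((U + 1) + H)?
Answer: 1785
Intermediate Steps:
P(n, G) = G + n
a(U, H) = U*(1 + H + U) (a(U, H) = U*((1 + U) + H) = U*(1 + H + U))
(-53 + a(1, P(-4, 4)))*(-35) = (-53 + 1*(1 + (4 - 4) + 1))*(-35) = (-53 + 1*(1 + 0 + 1))*(-35) = (-53 + 1*2)*(-35) = (-53 + 2)*(-35) = -51*(-35) = 1785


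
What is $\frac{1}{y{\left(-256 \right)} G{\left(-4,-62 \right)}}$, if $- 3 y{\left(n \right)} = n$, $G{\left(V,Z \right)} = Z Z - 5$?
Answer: $\frac{3}{982784} \approx 3.0526 \cdot 10^{-6}$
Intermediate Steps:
$G{\left(V,Z \right)} = -5 + Z^{2}$ ($G{\left(V,Z \right)} = Z^{2} - 5 = -5 + Z^{2}$)
$y{\left(n \right)} = - \frac{n}{3}$
$\frac{1}{y{\left(-256 \right)} G{\left(-4,-62 \right)}} = \frac{1}{\left(- \frac{1}{3}\right) \left(-256\right) \left(-5 + \left(-62\right)^{2}\right)} = \frac{1}{\frac{256}{3} \left(-5 + 3844\right)} = \frac{3}{256 \cdot 3839} = \frac{3}{256} \cdot \frac{1}{3839} = \frac{3}{982784}$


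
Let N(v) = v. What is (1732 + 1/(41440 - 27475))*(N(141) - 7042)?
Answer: -166917116281/13965 ≈ -1.1953e+7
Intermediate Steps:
(1732 + 1/(41440 - 27475))*(N(141) - 7042) = (1732 + 1/(41440 - 27475))*(141 - 7042) = (1732 + 1/13965)*(-6901) = (24187381/13965)*(-6901) = -166917116281/13965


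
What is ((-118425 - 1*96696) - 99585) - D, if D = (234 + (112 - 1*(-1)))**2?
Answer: -435115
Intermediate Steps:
D = 120409 (D = (234 + (112 + 1))**2 = (234 + 113)**2 = 347**2 = 120409)
((-118425 - 1*96696) - 99585) - D = ((-118425 - 1*96696) - 99585) - 1*120409 = ((-118425 - 96696) - 99585) - 120409 = (-215121 - 99585) - 120409 = -314706 - 120409 = -435115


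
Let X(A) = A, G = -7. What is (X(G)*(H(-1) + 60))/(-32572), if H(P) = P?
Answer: 413/32572 ≈ 0.012680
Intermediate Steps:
(X(G)*(H(-1) + 60))/(-32572) = -7*(-1 + 60)/(-32572) = -7*59*(-1/32572) = -413*(-1/32572) = 413/32572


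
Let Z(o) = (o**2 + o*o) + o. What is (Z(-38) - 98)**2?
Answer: 7573504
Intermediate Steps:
Z(o) = o + 2*o**2 (Z(o) = (o**2 + o**2) + o = 2*o**2 + o = o + 2*o**2)
(Z(-38) - 98)**2 = (-38*(1 + 2*(-38)) - 98)**2 = (-38*(1 - 76) - 98)**2 = (-38*(-75) - 98)**2 = (2850 - 98)**2 = 2752**2 = 7573504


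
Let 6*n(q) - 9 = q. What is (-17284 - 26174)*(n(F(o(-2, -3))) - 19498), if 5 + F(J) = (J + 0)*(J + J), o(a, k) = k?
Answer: 847184738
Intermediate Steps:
F(J) = -5 + 2*J² (F(J) = -5 + (J + 0)*(J + J) = -5 + J*(2*J) = -5 + 2*J²)
n(q) = 3/2 + q/6
(-17284 - 26174)*(n(F(o(-2, -3))) - 19498) = (-17284 - 26174)*((3/2 + (-5 + 2*(-3)²)/6) - 19498) = -43458*((3/2 + (-5 + 2*9)/6) - 19498) = -43458*((3/2 + (-5 + 18)/6) - 19498) = -43458*((3/2 + (⅙)*13) - 19498) = -43458*((3/2 + 13/6) - 19498) = -43458*(11/3 - 19498) = -43458*(-58483/3) = 847184738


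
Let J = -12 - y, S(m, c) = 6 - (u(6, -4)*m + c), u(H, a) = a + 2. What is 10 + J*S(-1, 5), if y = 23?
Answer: 45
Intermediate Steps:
u(H, a) = 2 + a
S(m, c) = 6 - c + 2*m (S(m, c) = 6 - ((2 - 4)*m + c) = 6 - (-2*m + c) = 6 - (c - 2*m) = 6 + (-c + 2*m) = 6 - c + 2*m)
J = -35 (J = -12 - 1*23 = -12 - 23 = -35)
10 + J*S(-1, 5) = 10 - 35*(6 - 1*5 + 2*(-1)) = 10 - 35*(6 - 5 - 2) = 10 - 35*(-1) = 10 + 35 = 45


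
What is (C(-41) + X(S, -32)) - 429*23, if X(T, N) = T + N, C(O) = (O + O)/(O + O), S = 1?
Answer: -9897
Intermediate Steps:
C(O) = 1 (C(O) = (2*O)/((2*O)) = (2*O)*(1/(2*O)) = 1)
X(T, N) = N + T
(C(-41) + X(S, -32)) - 429*23 = (1 + (-32 + 1)) - 429*23 = (1 - 31) - 9867 = -30 - 9867 = -9897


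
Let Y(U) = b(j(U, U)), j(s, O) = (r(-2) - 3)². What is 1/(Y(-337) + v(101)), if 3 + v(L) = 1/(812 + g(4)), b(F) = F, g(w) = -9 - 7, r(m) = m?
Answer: 796/17513 ≈ 0.045452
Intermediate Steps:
j(s, O) = 25 (j(s, O) = (-2 - 3)² = (-5)² = 25)
g(w) = -16
v(L) = -2387/796 (v(L) = -3 + 1/(812 - 16) = -3 + 1/796 = -2387/796)
Y(U) = 25
1/(Y(-337) + v(101)) = 1/(25 - 2387/796) = 1/(17513/796) = 796/17513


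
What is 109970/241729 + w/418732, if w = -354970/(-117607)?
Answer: 386832000553815/850295817909014 ≈ 0.45494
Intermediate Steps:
w = 50710/16801 (w = -354970*(-1/117607) = 50710/16801 ≈ 3.0183)
109970/241729 + w/418732 = 109970/241729 + (50710/16801)/418732 = 109970*(1/241729) + (50710/16801)*(1/418732) = 109970/241729 + 25355/3517558166 = 386832000553815/850295817909014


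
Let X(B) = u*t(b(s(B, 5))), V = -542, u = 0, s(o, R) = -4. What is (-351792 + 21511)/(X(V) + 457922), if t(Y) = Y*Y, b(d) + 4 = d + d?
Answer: -330281/457922 ≈ -0.72126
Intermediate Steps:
b(d) = -4 + 2*d (b(d) = -4 + (d + d) = -4 + 2*d)
t(Y) = Y²
X(B) = 0 (X(B) = 0*(-4 + 2*(-4))² = 0*(-4 - 8)² = 0*(-12)² = 0*144 = 0)
(-351792 + 21511)/(X(V) + 457922) = (-351792 + 21511)/(0 + 457922) = -330281/457922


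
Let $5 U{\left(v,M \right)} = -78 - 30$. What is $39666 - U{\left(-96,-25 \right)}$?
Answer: $\frac{198438}{5} \approx 39688.0$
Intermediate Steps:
$U{\left(v,M \right)} = - \frac{108}{5}$ ($U{\left(v,M \right)} = \frac{-78 - 30}{5} = \frac{1}{5} \left(-108\right) = - \frac{108}{5}$)
$39666 - U{\left(-96,-25 \right)} = 39666 - - \frac{108}{5} = 39666 + \frac{108}{5} = \frac{198438}{5}$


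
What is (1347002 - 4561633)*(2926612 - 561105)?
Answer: -7604232132917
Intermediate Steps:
(1347002 - 4561633)*(2926612 - 561105) = -3214631*2365507 = -7604232132917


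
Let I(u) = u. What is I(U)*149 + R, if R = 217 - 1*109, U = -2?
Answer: -190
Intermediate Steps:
R = 108 (R = 217 - 109 = 108)
I(U)*149 + R = -2*149 + 108 = -298 + 108 = -190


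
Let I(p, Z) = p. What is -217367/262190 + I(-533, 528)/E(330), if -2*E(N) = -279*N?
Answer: -2029247423/2413983330 ≈ -0.84062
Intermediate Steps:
E(N) = 279*N/2 (E(N) = -(-279)*N/2 = 279*N/2)
-217367/262190 + I(-533, 528)/E(330) = -217367/262190 - 533/((279/2)*330) = -217367*1/262190 - 533/46035 = -217367/262190 - 533*1/46035 = -217367/262190 - 533/46035 = -2029247423/2413983330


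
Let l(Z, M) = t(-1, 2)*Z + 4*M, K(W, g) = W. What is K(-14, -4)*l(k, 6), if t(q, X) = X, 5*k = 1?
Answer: -1708/5 ≈ -341.60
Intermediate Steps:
k = ⅕ (k = (⅕)*1 = ⅕ ≈ 0.20000)
l(Z, M) = 2*Z + 4*M
K(-14, -4)*l(k, 6) = -14*(2*(⅕) + 4*6) = -14*(⅖ + 24) = -14*122/5 = -1708/5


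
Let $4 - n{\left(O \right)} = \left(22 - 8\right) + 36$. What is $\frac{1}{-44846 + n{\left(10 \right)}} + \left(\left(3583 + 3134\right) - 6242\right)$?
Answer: $\frac{21323699}{44892} \approx 475.0$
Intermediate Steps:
$n{\left(O \right)} = -46$ ($n{\left(O \right)} = 4 - \left(\left(22 - 8\right) + 36\right) = 4 - \left(14 + 36\right) = 4 - 50 = -46$)
$\frac{1}{-44846 + n{\left(10 \right)}} + \left(\left(3583 + 3134\right) - 6242\right) = \frac{1}{-44846 - 46} + \left(\left(3583 + 3134\right) - 6242\right) = \frac{1}{-44892} + \left(6717 - 6242\right) = - \frac{1}{44892} + 475 = \frac{21323699}{44892}$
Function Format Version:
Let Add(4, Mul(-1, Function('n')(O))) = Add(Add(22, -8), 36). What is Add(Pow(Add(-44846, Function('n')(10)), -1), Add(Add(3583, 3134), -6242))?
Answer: Rational(21323699, 44892) ≈ 475.00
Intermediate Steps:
Function('n')(O) = -46 (Function('n')(O) = Add(4, Mul(-1, Add(Add(22, -8), 36))) = Add(4, Mul(-1, Add(14, 36))) = Add(4, Mul(-1, 50)) = Add(4, -50) = -46)
Add(Pow(Add(-44846, Function('n')(10)), -1), Add(Add(3583, 3134), -6242)) = Add(Pow(Add(-44846, -46), -1), Add(Add(3583, 3134), -6242)) = Add(Pow(-44892, -1), Add(6717, -6242)) = Add(Rational(-1, 44892), 475) = Rational(21323699, 44892)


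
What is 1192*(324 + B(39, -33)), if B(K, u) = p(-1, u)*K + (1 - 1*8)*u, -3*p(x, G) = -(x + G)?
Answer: 134696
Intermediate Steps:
p(x, G) = G/3 + x/3 (p(x, G) = -(-1)*(x + G)/3 = -(-1)*(G + x)/3 = -(-G - x)/3 = G/3 + x/3)
B(K, u) = -7*u + K*(-⅓ + u/3) (B(K, u) = (u/3 + (⅓)*(-1))*K + (1 - 1*8)*u = (u/3 - ⅓)*K + (1 - 8)*u = (-⅓ + u/3)*K - 7*u = K*(-⅓ + u/3) - 7*u = -7*u + K*(-⅓ + u/3))
1192*(324 + B(39, -33)) = 1192*(324 + (-7*(-33) + (⅓)*39*(-1 - 33))) = 1192*(324 + (231 + (⅓)*39*(-34))) = 1192*(324 + (231 - 442)) = 1192*(324 - 211) = 1192*113 = 134696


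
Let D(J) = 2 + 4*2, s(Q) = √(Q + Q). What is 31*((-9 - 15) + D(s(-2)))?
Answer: -434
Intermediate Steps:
s(Q) = √2*√Q (s(Q) = √(2*Q) = √2*√Q)
D(J) = 10 (D(J) = 2 + 8 = 10)
31*((-9 - 15) + D(s(-2))) = 31*((-9 - 15) + 10) = 31*(-24 + 10) = 31*(-14) = -434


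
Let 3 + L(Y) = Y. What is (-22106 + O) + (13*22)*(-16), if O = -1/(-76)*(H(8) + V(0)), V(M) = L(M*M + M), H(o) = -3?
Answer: -1013919/38 ≈ -26682.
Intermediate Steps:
L(Y) = -3 + Y
V(M) = -3 + M + M² (V(M) = -3 + (M*M + M) = -3 + (M² + M) = -3 + (M + M²) = -3 + M + M²)
O = -3/38 (O = -1/(-76)*(-3 + (-3 + 0*(1 + 0))) = -1*(-1/76)*(-3 + (-3 + 0*1)) = -(-1)*(-3 + (-3 + 0))/76 = -(-1)*(-3 - 3)/76 = -(-1)*(-6)/76 = -1*3/38 = -3/38 ≈ -0.078947)
(-22106 + O) + (13*22)*(-16) = (-22106 - 3/38) + (13*22)*(-16) = -840031/38 + 286*(-16) = -840031/38 - 4576 = -1013919/38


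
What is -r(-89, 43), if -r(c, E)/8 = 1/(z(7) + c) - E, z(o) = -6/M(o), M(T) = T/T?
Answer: -32688/95 ≈ -344.08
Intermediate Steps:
M(T) = 1
z(o) = -6 (z(o) = -6/1 = -6*1 = -6)
r(c, E) = -8/(-6 + c) + 8*E (r(c, E) = -8*(1/(-6 + c) - E) = -8/(-6 + c) + 8*E)
-r(-89, 43) = -8*(-1 - 6*43 + 43*(-89))/(-6 - 89) = -8*(-1 - 258 - 3827)/(-95) = -8*(-1)*(-4086)/95 = -1*32688/95 = -32688/95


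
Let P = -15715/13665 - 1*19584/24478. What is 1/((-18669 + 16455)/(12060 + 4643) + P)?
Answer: -558701770461/1163571693257 ≈ -0.48016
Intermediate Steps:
P = -65228713/33449187 (P = -15715*1/13665 - 19584*1/24478 = -3143/2733 - 9792/12239 = -65228713/33449187 ≈ -1.9501)
1/((-18669 + 16455)/(12060 + 4643) + P) = 1/((-18669 + 16455)/(12060 + 4643) - 65228713/33449187) = 1/(-2214/16703 - 65228713/33449187) = 1/(-1163571693257/558701770461) = -558701770461/1163571693257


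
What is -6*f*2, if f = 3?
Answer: -36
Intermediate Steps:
-6*f*2 = -6*3*2 = -18*2 = -36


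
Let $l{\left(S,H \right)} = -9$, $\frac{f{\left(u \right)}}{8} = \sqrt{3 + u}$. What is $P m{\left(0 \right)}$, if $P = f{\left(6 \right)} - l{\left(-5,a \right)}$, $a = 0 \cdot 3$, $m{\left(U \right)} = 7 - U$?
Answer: $231$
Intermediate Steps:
$f{\left(u \right)} = 8 \sqrt{3 + u}$
$a = 0$
$P = 33$ ($P = 8 \sqrt{3 + 6} - -9 = 8 \sqrt{9} + 9 = 8 \cdot 3 + 9 = 24 + 9 = 33$)
$P m{\left(0 \right)} = 33 \left(7 - 0\right) = 33 \left(7 + 0\right) = 33 \cdot 7 = 231$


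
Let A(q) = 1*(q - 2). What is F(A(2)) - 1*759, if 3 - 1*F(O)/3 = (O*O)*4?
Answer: -750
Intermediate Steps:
A(q) = -2 + q (A(q) = 1*(-2 + q) = -2 + q)
F(O) = 9 - 12*O**2 (F(O) = 9 - 3*O*O*4 = 9 - 3*O**2*4 = 9 - 12*O**2)
F(A(2)) - 1*759 = (9 - 12*(-2 + 2)**2) - 1*759 = (9 - 12*0**2) - 759 = (9 - 12*0) - 759 = (9 + 0) - 759 = 9 - 759 = -750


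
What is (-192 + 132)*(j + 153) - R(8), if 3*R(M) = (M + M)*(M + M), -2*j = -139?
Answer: -40306/3 ≈ -13435.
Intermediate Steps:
j = 139/2 (j = -½*(-139) = 139/2 ≈ 69.500)
R(M) = 4*M²/3 (R(M) = ((M + M)*(M + M))/3 = ((2*M)*(2*M))/3 = (4*M²)/3 = 4*M²/3)
(-192 + 132)*(j + 153) - R(8) = (-192 + 132)*(139/2 + 153) - 4*8²/3 = -60*445/2 - 4*64/3 = -13350 - 1*256/3 = -13350 - 256/3 = -40306/3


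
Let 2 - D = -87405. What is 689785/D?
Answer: 689785/87407 ≈ 7.8916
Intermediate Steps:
D = 87407 (D = 2 - 1*(-87405) = 2 + 87405 = 87407)
689785/D = 689785/87407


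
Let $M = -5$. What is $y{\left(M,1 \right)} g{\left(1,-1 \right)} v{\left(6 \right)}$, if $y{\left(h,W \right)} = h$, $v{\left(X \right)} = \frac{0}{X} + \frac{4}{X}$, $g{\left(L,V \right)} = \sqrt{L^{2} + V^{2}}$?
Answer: $- \frac{10 \sqrt{2}}{3} \approx -4.714$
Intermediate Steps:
$v{\left(X \right)} = \frac{4}{X}$ ($v{\left(X \right)} = 0 + \frac{4}{X} = \frac{4}{X}$)
$y{\left(M,1 \right)} g{\left(1,-1 \right)} v{\left(6 \right)} = - 5 \sqrt{1^{2} + \left(-1\right)^{2}} \cdot \frac{4}{6} = - 5 \sqrt{1 + 1} \cdot 4 \cdot \frac{1}{6} = - 5 \sqrt{2} \cdot \frac{2}{3} = - \frac{10 \sqrt{2}}{3}$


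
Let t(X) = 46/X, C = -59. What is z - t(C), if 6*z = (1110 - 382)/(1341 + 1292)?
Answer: 384830/466041 ≈ 0.82574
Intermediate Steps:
z = 364/7899 (z = ((1110 - 382)/(1341 + 1292))/6 = (728/2633)/6 = (728*(1/2633))/6 = (1/6)*(728/2633) = 364/7899 ≈ 0.046082)
z - t(C) = 364/7899 - 46/(-59) = 364/7899 - 46*(-1)/59 = 364/7899 - 1*(-46/59) = 364/7899 + 46/59 = 384830/466041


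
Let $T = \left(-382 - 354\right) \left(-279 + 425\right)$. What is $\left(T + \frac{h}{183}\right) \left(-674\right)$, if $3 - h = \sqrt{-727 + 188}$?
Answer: $\frac{4417945310}{61} + \frac{4718 i \sqrt{11}}{183} \approx 7.2425 \cdot 10^{7} + 85.507 i$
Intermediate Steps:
$T = -107456$ ($T = \left(-736\right) 146 = -107456$)
$h = 3 - 7 i \sqrt{11}$ ($h = 3 - \sqrt{-727 + 188} = 3 - \sqrt{-539} = 3 - 7 i \sqrt{11} \approx 3.0 - 23.216 i$)
$\left(T + \frac{h}{183}\right) \left(-674\right) = \left(-107456 + \frac{3 - 7 i \sqrt{11}}{183}\right) \left(-674\right) = \left(-107456 + \left(3 - 7 i \sqrt{11}\right) \frac{1}{183}\right) \left(-674\right) = \left(-107456 + \left(\frac{1}{61} - \frac{7 i \sqrt{11}}{183}\right)\right) \left(-674\right) = \left(- \frac{6554815}{61} - \frac{7 i \sqrt{11}}{183}\right) \left(-674\right) = \frac{4417945310}{61} + \frac{4718 i \sqrt{11}}{183}$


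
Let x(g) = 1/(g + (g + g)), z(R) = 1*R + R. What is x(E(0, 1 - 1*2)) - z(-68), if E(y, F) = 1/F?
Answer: 407/3 ≈ 135.67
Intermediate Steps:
z(R) = 2*R (z(R) = R + R = 2*R)
x(g) = 1/(3*g) (x(g) = 1/(g + 2*g) = 1/(3*g))
x(E(0, 1 - 1*2)) - z(-68) = 1/(3*(1/(1 - 1*2))) - 2*(-68) = 1/(3*(1/(1 - 2))) - 1*(-136) = 1/(3*(1/(-1))) + 136 = (⅓)/(-1) + 136 = (⅓)*(-1) + 136 = -⅓ + 136 = 407/3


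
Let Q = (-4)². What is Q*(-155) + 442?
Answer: -2038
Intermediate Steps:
Q = 16
Q*(-155) + 442 = 16*(-155) + 442 = -2480 + 442 = -2038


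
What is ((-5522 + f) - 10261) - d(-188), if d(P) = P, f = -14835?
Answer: -30430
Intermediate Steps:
((-5522 + f) - 10261) - d(-188) = ((-5522 - 14835) - 10261) - 1*(-188) = (-20357 - 10261) + 188 = -30618 + 188 = -30430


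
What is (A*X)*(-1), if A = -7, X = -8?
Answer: -56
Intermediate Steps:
(A*X)*(-1) = -7*(-8)*(-1) = 56*(-1) = -56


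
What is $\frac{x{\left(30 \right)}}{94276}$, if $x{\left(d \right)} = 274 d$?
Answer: $\frac{2055}{23569} \approx 0.087191$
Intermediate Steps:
$\frac{x{\left(30 \right)}}{94276} = \frac{274 \cdot 30}{94276} = 8220 \cdot \frac{1}{94276} = \frac{2055}{23569}$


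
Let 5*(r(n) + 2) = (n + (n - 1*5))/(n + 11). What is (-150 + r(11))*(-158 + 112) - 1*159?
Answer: 375424/55 ≈ 6825.9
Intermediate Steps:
r(n) = -2 + (-5 + 2*n)/(5*(11 + n)) (r(n) = -2 + ((n + (n - 1*5))/(n + 11))/5 = -2 + ((n + (n - 5))/(11 + n))/5 = -2 + ((n + (-5 + n))/(11 + n))/5 = -2 + ((-5 + 2*n)/(11 + n))/5 = -2 + (-5 + 2*n)/(5*(11 + n)))
(-150 + r(11))*(-158 + 112) - 1*159 = (-150 + (-115 - 8*11)/(5*(11 + 11)))*(-158 + 112) - 1*159 = (-150 + (⅕)*(-115 - 88)/22)*(-46) - 159 = (-150 + (⅕)*(1/22)*(-203))*(-46) - 159 = (-150 - 203/110)*(-46) - 159 = -16703/110*(-46) - 159 = 384169/55 - 159 = 375424/55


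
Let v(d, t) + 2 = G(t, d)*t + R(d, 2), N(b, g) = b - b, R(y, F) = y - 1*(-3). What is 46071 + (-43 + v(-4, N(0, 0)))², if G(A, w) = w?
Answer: 48187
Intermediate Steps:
R(y, F) = 3 + y (R(y, F) = y + 3 = 3 + y)
N(b, g) = 0
v(d, t) = 1 + d + d*t (v(d, t) = -2 + (d*t + (3 + d)) = -2 + (3 + d + d*t) = 1 + d + d*t)
46071 + (-43 + v(-4, N(0, 0)))² = 46071 + (-43 + (1 - 4 - 4*0))² = 46071 + (-43 + (1 - 4 + 0))² = 46071 + (-43 - 3)² = 46071 + (-46)² = 46071 + 2116 = 48187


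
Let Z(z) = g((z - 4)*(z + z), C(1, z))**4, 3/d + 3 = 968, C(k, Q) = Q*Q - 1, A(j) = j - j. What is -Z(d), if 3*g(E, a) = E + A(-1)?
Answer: -3540939757593616/752001153483975000390625 ≈ -4.7087e-9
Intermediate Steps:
A(j) = 0
C(k, Q) = -1 + Q**2 (C(k, Q) = Q**2 - 1 = -1 + Q**2)
d = 3/965 (d = 3/(-3 + 968) = 3/965 ≈ 0.0031088)
g(E, a) = E/3 (g(E, a) = (E + 0)/3 = E/3)
Z(z) = 16*z**4*(-4 + z)**4/81 (Z(z) = (((z - 4)*(z + z))/3)**4 = (((-4 + z)*(2*z))/3)**4 = ((2*z*(-4 + z))/3)**4 = (2*z*(-4 + z)/3)**4 = 16*z**4*(-4 + z)**4/81)
-Z(d) = -16*(3/965)**4*(-4 + 3/965)**4/81 = -16*81*(-3857/965)**4/(81*867180000625) = -16*81*221308734849601/(81*867180000625*867180000625) = -1*3540939757593616/752001153483975000390625 = -3540939757593616/752001153483975000390625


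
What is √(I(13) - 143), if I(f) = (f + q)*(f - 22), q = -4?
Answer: 4*I*√14 ≈ 14.967*I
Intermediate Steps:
I(f) = (-22 + f)*(-4 + f) (I(f) = (f - 4)*(f - 22) = (-4 + f)*(-22 + f) = (-22 + f)*(-4 + f))
√(I(13) - 143) = √((88 + 13² - 26*13) - 143) = √((88 + 169 - 338) - 143) = √(-81 - 143) = √(-224) = 4*I*√14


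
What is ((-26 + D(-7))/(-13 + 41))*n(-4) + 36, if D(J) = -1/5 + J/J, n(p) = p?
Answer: 198/5 ≈ 39.600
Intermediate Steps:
D(J) = ⅘ (D(J) = -1*⅕ + 1 = -⅕ + 1 = ⅘)
((-26 + D(-7))/(-13 + 41))*n(-4) + 36 = ((-26 + ⅘)/(-13 + 41))*(-4) + 36 = -126/5/28*(-4) + 36 = -126/5*1/28*(-4) + 36 = -9/10*(-4) + 36 = 18/5 + 36 = 198/5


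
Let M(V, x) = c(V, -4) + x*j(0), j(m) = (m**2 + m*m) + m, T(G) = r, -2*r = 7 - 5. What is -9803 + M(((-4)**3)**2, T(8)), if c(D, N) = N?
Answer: -9807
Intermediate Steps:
r = -1 (r = -(7 - 5)/2 = -1/2*2 = -1)
T(G) = -1
j(m) = m + 2*m**2 (j(m) = (m**2 + m**2) + m = 2*m**2 + m = m + 2*m**2)
M(V, x) = -4 (M(V, x) = -4 + x*(0*(1 + 2*0)) = -4 + x*(0*(1 + 0)) = -4 + x*(0*1) = -4 + x*0 = -4 + 0 = -4)
-9803 + M(((-4)**3)**2, T(8)) = -9803 - 4 = -9807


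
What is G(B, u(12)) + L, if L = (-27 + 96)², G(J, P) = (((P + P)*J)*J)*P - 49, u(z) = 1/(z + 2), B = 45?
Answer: 463801/98 ≈ 4732.7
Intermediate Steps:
u(z) = 1/(2 + z)
G(J, P) = -49 + 2*J²*P² (G(J, P) = (((2*P)*J)*J)*P - 49 = ((2*J*P)*J)*P - 49 = (2*P*J²)*P - 49 = 2*J²*P² - 49 = -49 + 2*J²*P²)
L = 4761 (L = 69² = 4761)
G(B, u(12)) + L = (-49 + 2*45²*(1/(2 + 12))²) + 4761 = (-49 + 2*2025*(1/14)²) + 4761 = (-49 + 2*2025*(1/196)) + 4761 = (-49 + 2025/98) + 4761 = -2777/98 + 4761 = 463801/98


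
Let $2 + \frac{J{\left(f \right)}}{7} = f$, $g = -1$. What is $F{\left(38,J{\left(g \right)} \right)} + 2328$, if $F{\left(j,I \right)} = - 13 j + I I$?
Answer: $2275$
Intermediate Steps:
$J{\left(f \right)} = -14 + 7 f$
$F{\left(j,I \right)} = I^{2} - 13 j$ ($F{\left(j,I \right)} = - 13 j + I^{2} = I^{2} - 13 j$)
$F{\left(38,J{\left(g \right)} \right)} + 2328 = \left(\left(-14 + 7 \left(-1\right)\right)^{2} - 494\right) + 2328 = \left(\left(-14 - 7\right)^{2} - 494\right) + 2328 = \left(\left(-21\right)^{2} - 494\right) + 2328 = \left(441 - 494\right) + 2328 = -53 + 2328 = 2275$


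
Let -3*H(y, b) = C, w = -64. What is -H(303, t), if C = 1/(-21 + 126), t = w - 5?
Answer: 1/315 ≈ 0.0031746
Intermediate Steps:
t = -69 (t = -64 - 5 = -69)
C = 1/105 ≈ 0.0095238
H(y, b) = -1/315 (H(y, b) = -⅓*1/105 = -1/315)
-H(303, t) = -1*(-1/315) = 1/315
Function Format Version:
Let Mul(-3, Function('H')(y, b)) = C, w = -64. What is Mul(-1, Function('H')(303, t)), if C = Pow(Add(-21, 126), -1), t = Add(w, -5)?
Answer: Rational(1, 315) ≈ 0.0031746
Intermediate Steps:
t = -69 (t = Add(-64, -5) = -69)
C = Rational(1, 105) (C = Pow(105, -1) = Rational(1, 105) ≈ 0.0095238)
Function('H')(y, b) = Rational(-1, 315) (Function('H')(y, b) = Mul(Rational(-1, 3), Rational(1, 105)) = Rational(-1, 315))
Mul(-1, Function('H')(303, t)) = Mul(-1, Rational(-1, 315)) = Rational(1, 315)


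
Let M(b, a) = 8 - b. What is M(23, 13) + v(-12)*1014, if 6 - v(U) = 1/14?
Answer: 41976/7 ≈ 5996.6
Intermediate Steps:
v(U) = 83/14 (v(U) = 6 - 1/14 = 83/14)
M(23, 13) + v(-12)*1014 = (8 - 1*23) + (83/14)*1014 = (8 - 23) + 42081/7 = -15 + 42081/7 = 41976/7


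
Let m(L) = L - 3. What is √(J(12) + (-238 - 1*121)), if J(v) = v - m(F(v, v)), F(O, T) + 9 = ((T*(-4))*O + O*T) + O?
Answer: √85 ≈ 9.2195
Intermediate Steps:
F(O, T) = -9 + O - 3*O*T (F(O, T) = -9 + (((T*(-4))*O + O*T) + O) = -9 + (((-4*T)*O + O*T) + O) = -9 + ((-4*O*T + O*T) + O) = -9 + (-3*O*T + O) = -9 + (O - 3*O*T) = -9 + O - 3*O*T)
m(L) = -3 + L
J(v) = 12 + 3*v² (J(v) = v - (-3 + (-9 + v - 3*v*v)) = v - (-3 + (-9 + v - 3*v²)) = v - (-12 + v - 3*v²) = v + (12 - v + 3*v²) = 12 + 3*v²)
√(J(12) + (-238 - 1*121)) = √((12 + 3*12²) + (-238 - 1*121)) = √((12 + 3*144) + (-238 - 121)) = √((12 + 432) - 359) = √(444 - 359) = √85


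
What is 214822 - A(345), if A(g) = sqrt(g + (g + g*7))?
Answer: 214822 - 3*sqrt(345) ≈ 2.1477e+5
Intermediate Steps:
A(g) = 3*sqrt(g) (A(g) = sqrt(g + (g + 7*g)) = sqrt(g + 8*g) = sqrt(9*g) = 3*sqrt(g))
214822 - A(345) = 214822 - 3*sqrt(345)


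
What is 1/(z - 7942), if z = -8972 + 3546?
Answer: -1/13368 ≈ -7.4805e-5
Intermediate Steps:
z = -5426
1/(z - 7942) = 1/(-5426 - 7942) = 1/(-13368) = -1/13368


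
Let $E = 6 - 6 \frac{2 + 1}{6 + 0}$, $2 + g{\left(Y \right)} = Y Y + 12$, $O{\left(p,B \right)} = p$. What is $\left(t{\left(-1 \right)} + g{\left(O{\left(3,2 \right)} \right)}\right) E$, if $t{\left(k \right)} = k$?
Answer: $54$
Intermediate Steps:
$g{\left(Y \right)} = 10 + Y^{2}$ ($g{\left(Y \right)} = -2 + \left(Y Y + 12\right) = -2 + \left(Y^{2} + 12\right) = -2 + \left(12 + Y^{2}\right) = 10 + Y^{2}$)
$E = 3$ ($E = 6 - 6 \cdot \frac{3}{6} = 6 - 6 \cdot 3 \cdot \frac{1}{6} = 6 - 3 = 3$)
$\left(t{\left(-1 \right)} + g{\left(O{\left(3,2 \right)} \right)}\right) E = \left(-1 + \left(10 + 3^{2}\right)\right) 3 = \left(-1 + \left(10 + 9\right)\right) 3 = \left(-1 + 19\right) 3 = 18 \cdot 3 = 54$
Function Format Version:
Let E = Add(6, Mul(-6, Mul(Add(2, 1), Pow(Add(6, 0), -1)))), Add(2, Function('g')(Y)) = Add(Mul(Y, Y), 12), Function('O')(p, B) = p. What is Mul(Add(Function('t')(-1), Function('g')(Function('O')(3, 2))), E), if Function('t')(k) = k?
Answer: 54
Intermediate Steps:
Function('g')(Y) = Add(10, Pow(Y, 2)) (Function('g')(Y) = Add(-2, Add(Mul(Y, Y), 12)) = Add(-2, Add(Pow(Y, 2), 12)) = Add(-2, Add(12, Pow(Y, 2))) = Add(10, Pow(Y, 2)))
E = 3 (E = Add(6, Mul(-6, Mul(3, Pow(6, -1)))) = Add(6, Mul(-6, Mul(3, Rational(1, 6)))) = Add(6, Mul(-6, Rational(1, 2))) = Add(6, -3) = 3)
Mul(Add(Function('t')(-1), Function('g')(Function('O')(3, 2))), E) = Mul(Add(-1, Add(10, Pow(3, 2))), 3) = Mul(Add(-1, Add(10, 9)), 3) = Mul(Add(-1, 19), 3) = Mul(18, 3) = 54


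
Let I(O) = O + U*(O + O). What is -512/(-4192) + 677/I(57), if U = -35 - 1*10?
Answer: -7519/664563 ≈ -0.011314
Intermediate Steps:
U = -45 (U = -35 - 10 = -45)
I(O) = -89*O (I(O) = O - 45*(O + O) = O - 90*O = -89*O)
-512/(-4192) + 677/I(57) = -512/(-4192) + 677/((-89*57)) = -512*(-1/4192) + 677/(-5073) = 16/131 + 677*(-1/5073) = 16/131 - 677/5073 = -7519/664563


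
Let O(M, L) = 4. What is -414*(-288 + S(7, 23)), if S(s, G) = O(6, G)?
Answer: 117576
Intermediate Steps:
S(s, G) = 4
-414*(-288 + S(7, 23)) = -414*(-288 + 4) = -414*(-284) = 117576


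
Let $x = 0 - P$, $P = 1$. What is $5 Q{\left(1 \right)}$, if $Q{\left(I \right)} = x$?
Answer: $-5$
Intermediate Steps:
$x = -1$ ($x = 0 - 1 = -1$)
$Q{\left(I \right)} = -1$
$5 Q{\left(1 \right)} = 5 \left(-1\right) = -5$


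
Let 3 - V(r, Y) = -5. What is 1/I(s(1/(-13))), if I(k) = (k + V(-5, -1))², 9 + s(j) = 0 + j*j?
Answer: 28561/28224 ≈ 1.0119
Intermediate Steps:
V(r, Y) = 8 (V(r, Y) = 3 - 1*(-5) = 3 + 5 = 8)
s(j) = -9 + j² (s(j) = -9 + (0 + j*j) = -9 + (0 + j²) = -9 + j²)
I(k) = (8 + k)² (I(k) = (k + 8)² = (8 + k)²)
1/I(s(1/(-13))) = 1/((8 + (-9 + (1/(-13))²))²) = 1/((8 + (-9 + (-1/13)²))²) = 1/((8 + (-9 + 1/169))²) = 1/((8 - 1520/169)²) = 1/((-168/169)²) = 1/(28224/28561) = 28561/28224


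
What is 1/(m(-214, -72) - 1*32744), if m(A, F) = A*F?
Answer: -1/17336 ≈ -5.7683e-5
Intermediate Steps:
1/(m(-214, -72) - 1*32744) = 1/(-214*(-72) - 1*32744) = 1/(15408 - 32744) = 1/(-17336) = -1/17336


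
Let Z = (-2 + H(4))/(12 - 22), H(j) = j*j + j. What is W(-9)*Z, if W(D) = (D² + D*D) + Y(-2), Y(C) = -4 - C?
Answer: -288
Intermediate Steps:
H(j) = j + j² (H(j) = j² + j = j + j²)
Z = -9/5 (Z = (-2 + 4*(1 + 4))/(12 - 22) = (-2 + 4*5)/(-10) = (-2 + 20)*(-⅒) = 18*(-⅒) = -9/5 ≈ -1.8000)
W(D) = -2 + 2*D² (W(D) = (D² + D*D) + (-4 - 1*(-2)) = (D² + D²) + (-4 + 2) = 2*D² - 2 = -2 + 2*D²)
W(-9)*Z = (-2 + 2*(-9)²)*(-9/5) = (-2 + 2*81)*(-9/5) = (-2 + 162)*(-9/5) = 160*(-9/5) = -288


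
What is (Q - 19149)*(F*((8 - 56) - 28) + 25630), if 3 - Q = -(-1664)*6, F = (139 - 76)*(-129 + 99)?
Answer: -4930835100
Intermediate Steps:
F = -1890 (F = 63*(-30) = -1890)
Q = -9981 (Q = 3 - (-128)*(-13*6) = 3 - (-128)*(-78) = 3 - 1*9984 = 3 - 9984 = -9981)
(Q - 19149)*(F*((8 - 56) - 28) + 25630) = (-9981 - 19149)*(-1890*((8 - 56) - 28) + 25630) = -29130*(-1890*(-48 - 28) + 25630) = -29130*(-1890*(-76) + 25630) = -29130*(143640 + 25630) = -29130*169270 = -4930835100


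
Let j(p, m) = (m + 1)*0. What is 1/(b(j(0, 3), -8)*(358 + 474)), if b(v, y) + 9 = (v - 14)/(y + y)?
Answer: -1/6760 ≈ -0.00014793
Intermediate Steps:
j(p, m) = 0 (j(p, m) = (1 + m)*0 = 0)
b(v, y) = -9 + (-14 + v)/(2*y) (b(v, y) = -9 + (v - 14)/(y + y) = -9 + (-14 + v)/((2*y)) = -9 + (-14 + v)*(1/(2*y)) = -9 + (-14 + v)/(2*y))
1/(b(j(0, 3), -8)*(358 + 474)) = 1/(((½)*(-14 + 0 - 18*(-8))/(-8))*(358 + 474)) = 1/(((½)*(-⅛)*(-14 + 0 + 144))*832) = 1/(((½)*(-⅛)*130)*832) = 1/(-65/8*832) = 1/(-6760) = -1/6760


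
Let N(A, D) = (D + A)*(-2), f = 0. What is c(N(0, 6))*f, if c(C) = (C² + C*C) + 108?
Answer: 0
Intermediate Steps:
N(A, D) = -2*A - 2*D (N(A, D) = (A + D)*(-2) = -2*A - 2*D)
c(C) = 108 + 2*C² (c(C) = (C² + C²) + 108 = 2*C² + 108 = 108 + 2*C²)
c(N(0, 6))*f = (108 + 2*(-2*0 - 2*6)²)*0 = (108 + 2*(0 - 12)²)*0 = (108 + 2*(-12)²)*0 = (108 + 2*144)*0 = (108 + 288)*0 = 396*0 = 0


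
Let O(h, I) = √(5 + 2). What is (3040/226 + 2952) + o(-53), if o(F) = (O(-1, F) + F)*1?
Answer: 329107/113 + √7 ≈ 2915.1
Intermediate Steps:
O(h, I) = √7
o(F) = F + √7 (o(F) = (√7 + F)*1 = (F + √7)*1 = F + √7)
(3040/226 + 2952) + o(-53) = (3040/226 + 2952) + (-53 + √7) = (3040*(1/226) + 2952) + (-53 + √7) = (1520/113 + 2952) + (-53 + √7) = 335096/113 + (-53 + √7) = 329107/113 + √7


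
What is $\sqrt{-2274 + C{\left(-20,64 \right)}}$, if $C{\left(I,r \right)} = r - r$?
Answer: $i \sqrt{2274} \approx 47.686 i$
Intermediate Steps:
$C{\left(I,r \right)} = 0$
$\sqrt{-2274 + C{\left(-20,64 \right)}} = \sqrt{-2274 + 0} = \sqrt{-2274} = i \sqrt{2274}$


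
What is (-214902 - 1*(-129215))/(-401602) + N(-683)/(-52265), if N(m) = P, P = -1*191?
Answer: 4555137037/20989728530 ≈ 0.21702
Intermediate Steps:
P = -191
N(m) = -191
(-214902 - 1*(-129215))/(-401602) + N(-683)/(-52265) = (-214902 - 1*(-129215))/(-401602) - 191/(-52265) = (-214902 + 129215)*(-1/401602) - 191*(-1/52265) = -85687*(-1/401602) + 191/52265 = 85687/401602 + 191/52265 = 4555137037/20989728530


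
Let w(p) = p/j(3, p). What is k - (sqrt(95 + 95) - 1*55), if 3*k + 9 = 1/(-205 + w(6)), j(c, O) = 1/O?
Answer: 26363/507 - sqrt(190) ≈ 38.214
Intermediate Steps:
w(p) = p**2 (w(p) = p/(1/p) = p*p = p**2)
k = -1522/507 (k = -3 + 1/(3*(-205 + 6**2)) = -3 + 1/(3*(-205 + 36)) = -3 + (1/3)/(-169) = -3 + (1/3)*(-1/169) = -3 - 1/507 = -1522/507 ≈ -3.0020)
k - (sqrt(95 + 95) - 1*55) = -1522/507 - (sqrt(95 + 95) - 1*55) = -1522/507 - (sqrt(190) - 55) = -1522/507 - (-55 + sqrt(190)) = -1522/507 + (55 - sqrt(190)) = 26363/507 - sqrt(190)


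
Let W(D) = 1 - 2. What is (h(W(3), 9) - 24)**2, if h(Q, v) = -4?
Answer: 784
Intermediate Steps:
W(D) = -1
(h(W(3), 9) - 24)**2 = (-4 - 24)**2 = (-28)**2 = 784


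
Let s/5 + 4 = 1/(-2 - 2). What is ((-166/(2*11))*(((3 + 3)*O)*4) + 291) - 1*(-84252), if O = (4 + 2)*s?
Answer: 1183953/11 ≈ 1.0763e+5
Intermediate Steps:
s = -85/4 (s = -20 + 5/(-2 - 2) = -20 + 5/(-4) = -20 + 5*(-¼) = -20 - 5/4 = -85/4 ≈ -21.250)
O = -255/2 (O = (4 + 2)*(-85/4) = 6*(-85/4) = -255/2 ≈ -127.50)
((-166/(2*11))*(((3 + 3)*O)*4) + 291) - 1*(-84252) = ((-166/(2*11))*(((3 + 3)*(-255/2))*4) + 291) - 1*(-84252) = ((-166/22)*((6*(-255/2))*4) + 291) + 84252 = ((-166*1/22)*(-765*4) + 291) + 84252 = (-83/11*(-3060) + 291) + 84252 = (253980/11 + 291) + 84252 = 257181/11 + 84252 = 1183953/11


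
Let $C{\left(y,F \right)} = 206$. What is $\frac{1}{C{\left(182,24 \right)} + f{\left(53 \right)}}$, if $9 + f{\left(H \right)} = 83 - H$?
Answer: $\frac{1}{227} \approx 0.0044053$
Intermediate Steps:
$f{\left(H \right)} = 74 - H$ ($f{\left(H \right)} = -9 - \left(-83 + H\right) = 74 - H$)
$\frac{1}{C{\left(182,24 \right)} + f{\left(53 \right)}} = \frac{1}{206 + \left(74 - 53\right)} = \frac{1}{206 + 21} = \frac{1}{227}$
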